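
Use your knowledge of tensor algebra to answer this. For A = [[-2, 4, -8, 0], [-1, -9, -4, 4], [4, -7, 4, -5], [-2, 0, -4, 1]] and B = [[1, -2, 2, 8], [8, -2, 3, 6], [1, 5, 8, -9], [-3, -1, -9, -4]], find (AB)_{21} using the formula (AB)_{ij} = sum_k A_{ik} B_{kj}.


(AB)_{ij} = sum_k A_{ik} B_{kj}.
For i=2, j=1:
A_{21} * B_{11} = -1 * 1 = -1
A_{22} * B_{21} = -9 * 8 = -72
A_{23} * B_{31} = -4 * 1 = -4
A_{24} * B_{41} = 4 * -3 = -12
Sum = -1 + -72 + -4 + -12 = -89

-89


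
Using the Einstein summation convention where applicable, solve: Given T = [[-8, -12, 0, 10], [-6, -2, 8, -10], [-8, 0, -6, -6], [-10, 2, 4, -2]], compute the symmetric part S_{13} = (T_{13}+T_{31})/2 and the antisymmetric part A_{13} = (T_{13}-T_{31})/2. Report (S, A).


T_{13} = 0
T_{31} = -8
S_{13} = (0 + -8)/2 = -8/2 = -4
A_{13} = (0 - -8)/2 = 8/2 = 4
Check: S + A = -4 + 4 = 0 = T_{13}.

(-4, 4)


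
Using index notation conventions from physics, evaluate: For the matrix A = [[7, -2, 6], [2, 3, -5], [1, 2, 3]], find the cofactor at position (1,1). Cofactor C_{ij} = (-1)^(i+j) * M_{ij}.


To find cofactor C_{11}, delete row 1 and column 1.
The resulting 2x2 submatrix is: [[3, -5], [2, 3]]
Minor M_{11} = 3*3 - -5*2
  = 9 - -10 = 19
Sign = (-1)^(1+1) = (-1)^2 = 1
Cofactor C_{11} = 1 * 19 = 19

19


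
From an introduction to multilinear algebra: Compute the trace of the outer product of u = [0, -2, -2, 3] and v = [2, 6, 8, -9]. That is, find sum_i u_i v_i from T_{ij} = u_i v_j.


The outer product gives T_{ij} = u_i v_j.
The trace (contraction) is Tr(T) = sum_i T_{ii} = sum_i u_i v_i.
Diagonal entries:
T_{11} = u_1 * v_1 = 0 * 2 = 0
T_{22} = u_2 * v_2 = -2 * 6 = -12
T_{33} = u_3 * v_3 = -2 * 8 = -16
T_{44} = u_4 * v_4 = 3 * -9 = -27
Tr(T) = 0 + -12 + -16 + -27 = -55

-55


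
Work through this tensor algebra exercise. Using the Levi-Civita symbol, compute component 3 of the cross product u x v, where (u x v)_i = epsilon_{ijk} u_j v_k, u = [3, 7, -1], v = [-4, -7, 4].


(u x v)_3 = sum_{j,k} epsilon_{3jk} u_j v_k. Only permutations of (1,2,3) contribute; the two non-zero terms are:
eps_{312} u_1 v_2 = 1 * 3 * -7 = -21
eps_{321} u_2 v_1 = -1 * 7 * -4 = 28
(u x v)_3 = 7

7


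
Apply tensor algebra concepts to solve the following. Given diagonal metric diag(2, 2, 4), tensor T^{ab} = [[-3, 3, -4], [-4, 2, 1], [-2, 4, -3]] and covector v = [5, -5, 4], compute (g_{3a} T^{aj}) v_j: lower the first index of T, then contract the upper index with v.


Step 1: lower the first index. For a diagonal metric, g_{ia} T^{aj} = g_{ii} T^{ij} (no sum on i).
g_{33} = 4
S_3{}^1 = 4 * T^{31} = 4 * -2 = -8
S_3{}^2 = 4 * T^{32} = 4 * 4 = 16
S_3{}^3 = 4 * T^{33} = 4 * -3 = -12
Step 2: contract S_3{}^j with v_j.
S_3{}^1 * v_1 = -8 * 5 = -40
S_3{}^2 * v_2 = 16 * -5 = -80
S_3{}^3 * v_3 = -12 * 4 = -48
Result = -40 + -80 + -48 = -168

-168


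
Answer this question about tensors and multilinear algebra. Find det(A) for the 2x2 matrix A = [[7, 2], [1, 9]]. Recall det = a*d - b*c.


For a 2x2 matrix [[a, b], [c, d]], det = a*d - b*c.
a = 7, b = 2, c = 1, d = 9
a*d = 7 * 9 = 63
b*c = 2 * 1 = 2
det = 63 - 2 = 61

61


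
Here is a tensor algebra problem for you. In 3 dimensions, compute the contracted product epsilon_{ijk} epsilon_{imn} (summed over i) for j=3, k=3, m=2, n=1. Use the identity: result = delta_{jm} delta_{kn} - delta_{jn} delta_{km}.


Using the identity: epsilon_{ijk} epsilon_{imn} = delta_{jm} delta_{kn} - delta_{jn} delta_{km}.
delta_{32} = 0
delta_{31} = 0
delta_{31} = 0
delta_{32} = 0
Result = 0 * 0 - 0 * 0 = 0 - 0 = 0

0


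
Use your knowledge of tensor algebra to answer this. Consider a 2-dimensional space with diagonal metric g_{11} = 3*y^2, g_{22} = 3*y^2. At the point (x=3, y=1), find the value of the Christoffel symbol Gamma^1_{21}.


For a diagonal metric, Gamma^k_{ij} = (1/2) g^{kk} (dg_{ik}/dx_j + dg_{jk}/dx_i - dg_{ij}/dx_k).
The metric is diagonal, so g_{ab} = 0 for a != b.
At the given point: g_{11} = 3, g_{22} = 3
g^{11} = 1/3
dg_{21}/dx_1 = 0 (off-diagonal)
dg_{11}/dx_2 = dg_{11}/dx_2 = 6
dg_{21}/dx_1 = 0 (off-diagonal)
Numerator = 0 + 6 - 0 = 6
Gamma^1_{21} = 6 / (2 * 3) = 1

1


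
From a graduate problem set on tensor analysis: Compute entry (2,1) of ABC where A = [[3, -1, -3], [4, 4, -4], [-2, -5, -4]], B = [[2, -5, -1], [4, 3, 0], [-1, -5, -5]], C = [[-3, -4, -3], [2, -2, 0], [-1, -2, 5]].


(ABC)_{21} = sum_m (AB)_{2m} C_{m1}. First compute row 2 of AB.
(AB)_{21} = 4*2 + 4*4 + -4*-1 = 28
(AB)_{22} = 4*-5 + 4*3 + -4*-5 = 12
(AB)_{23} = 4*-1 + 4*0 + -4*-5 = 16
Now contract with column 1 of C:
(AB)_{21} * C_{11} = 28 * -3 = -84
(AB)_{22} * C_{21} = 12 * 2 = 24
(AB)_{23} * C_{31} = 16 * -1 = -16
(ABC)_{21} = -84 + 24 + -16 = -76

-76


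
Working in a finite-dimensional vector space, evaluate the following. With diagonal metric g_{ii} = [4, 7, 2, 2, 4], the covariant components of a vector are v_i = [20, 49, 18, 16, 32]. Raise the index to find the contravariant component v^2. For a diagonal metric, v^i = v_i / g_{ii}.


To raise an index with a diagonal metric: v^i = v_i / g_{ii}.
For index 2: v_2 = 49, g_{22} = 7
v^2 = 49 / 7 = 7

7


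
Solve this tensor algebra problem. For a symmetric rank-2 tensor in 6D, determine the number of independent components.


A symmetric rank-2 tensor in d dimensions has d(d+1)/2 independent components.
d = 6
d(d+1)/2 = 6 * 7 / 2 = 42 / 2 = 21

21


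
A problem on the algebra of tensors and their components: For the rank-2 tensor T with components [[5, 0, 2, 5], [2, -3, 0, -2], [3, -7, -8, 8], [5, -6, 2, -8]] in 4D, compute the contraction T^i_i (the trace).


The contraction (trace) of a rank-2 tensor is the sum of its diagonal elements.
Diagonal entries: A[1,1] = 5, A[2,2] = -3, A[3,3] = -8, A[4,4] = -8
Tr(A) = 5 + -3 + -8 + -8 = -14

-14


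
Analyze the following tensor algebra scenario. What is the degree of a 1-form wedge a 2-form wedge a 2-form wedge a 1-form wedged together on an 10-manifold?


The degree of a wedge product is the sum of the degrees of the individual forms.
Degrees: 1, 2, 2, 1
Total degree = 1 + 2 + 2 + 1 = 6

6


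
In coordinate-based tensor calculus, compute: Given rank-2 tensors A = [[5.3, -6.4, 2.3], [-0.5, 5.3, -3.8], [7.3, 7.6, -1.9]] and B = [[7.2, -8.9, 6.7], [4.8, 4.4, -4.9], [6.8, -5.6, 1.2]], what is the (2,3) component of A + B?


Tensor addition is component-wise: (A + B)_{ij} = A_{ij} + B_{ij}.
A_{23} = -3.8
B_{23} = -4.9
(A + B)_{23} = -3.8 + -4.9 = -8.7

-8.7


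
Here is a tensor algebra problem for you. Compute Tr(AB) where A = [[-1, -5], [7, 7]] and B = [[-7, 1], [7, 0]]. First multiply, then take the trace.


Tr(AB) = sum_i (AB)_{ii} where (AB)_{ii} = sum_k A_{ik} B_{ki}.
(AB)_{11} = -1*-7 + -5*7 = -28
(AB)_{22} = 7*1 + 7*0 = 7
Tr(AB) = -28 + 7 = -21

-21


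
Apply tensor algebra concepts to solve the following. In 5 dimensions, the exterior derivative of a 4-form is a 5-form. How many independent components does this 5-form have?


The exterior derivative of a p-form is a (p+1)-form.
Its number of independent components is C(n, p+1).
n = 5, p+1 = 5
C(5, 5) = 1

1


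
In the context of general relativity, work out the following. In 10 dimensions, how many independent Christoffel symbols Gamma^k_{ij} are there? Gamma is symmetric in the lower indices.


Christoffel symbols Gamma^k_{ij} are symmetric in i,j, so there are d * d(d+1)/2 independent symbols.
d = 10
d(d+1)/2 = 10 * 11 / 2 = 55
Total = 10 * 55 = 550

550


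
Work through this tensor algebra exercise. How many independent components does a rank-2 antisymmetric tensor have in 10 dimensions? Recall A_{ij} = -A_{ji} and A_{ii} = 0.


An antisymmetric rank-2 tensor satisfies A_{ij} = -A_{ji}, so diagonal entries are zero.
The independent components are the upper-triangular entries: C(n, 2) = n(n-1)/2.
n = 10
C(10, 2) = 10 * 9 / 2 = 90 / 2 = 45

45


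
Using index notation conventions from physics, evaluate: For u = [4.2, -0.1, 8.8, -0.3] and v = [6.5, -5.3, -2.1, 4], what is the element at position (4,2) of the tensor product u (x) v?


The outer product entry T_{ij} = u_i * v_j.
We need i=4, j=2.
u_4 = -0.3, v_2 = -5.3
T_{4,2} = -0.3 * -5.3 = 1.59

1.59


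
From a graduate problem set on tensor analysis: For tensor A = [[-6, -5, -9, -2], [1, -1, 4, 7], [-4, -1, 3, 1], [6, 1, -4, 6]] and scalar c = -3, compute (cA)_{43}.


Scalar multiplication: (cA)_{ij} = c * A_{ij}.
c = -3
A_{43} = -4
(cA)_{43} = -3 * -4 = 12

12


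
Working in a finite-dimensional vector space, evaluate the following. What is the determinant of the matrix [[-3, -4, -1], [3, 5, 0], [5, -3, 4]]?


Expanding along the first row, det(A) = a11*M_11 - a12*M_12 + a13*M_13, where M_1j is the (1,j) minor.
Minor M_11 = 5*4 - 0*-3 = 20
Minor M_12 = 3*4 - 0*5 = 12
Minor M_13 = 3*-3 - 5*5 = -34
det = -3*(20) - -4*(12) + -1*(-34)
    = -60 - -48 + 34
    = 22

22


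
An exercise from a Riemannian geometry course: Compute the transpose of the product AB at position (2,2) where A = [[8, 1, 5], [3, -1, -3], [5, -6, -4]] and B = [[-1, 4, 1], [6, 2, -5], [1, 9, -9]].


(AB)^T_{ij} = (AB)_{ji} = sum_k A_{jk} B_{ki}.
For i=2, j=2 we need (AB)_{22}:
A_{21} * B_{12} = 3 * 4 = 12
A_{22} * B_{22} = -1 * 2 = -2
A_{23} * B_{32} = -3 * 9 = -27
Sum = 12 + -2 + -27 = -17

-17


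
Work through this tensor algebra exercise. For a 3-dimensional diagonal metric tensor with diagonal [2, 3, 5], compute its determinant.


For a diagonal metric, the determinant is the product of diagonal entries.
Diagonal entries: 2, 3, 5
det(g) = 2 * 3 * 5 = 30

30


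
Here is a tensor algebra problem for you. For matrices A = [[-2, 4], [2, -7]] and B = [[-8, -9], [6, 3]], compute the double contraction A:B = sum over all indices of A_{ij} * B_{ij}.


A:B = sum over all i,j of A_{ij} * B_{ij}.
Row 1: -2*-8=16, 4*-9=-36 => row sum = -20
Row 2: 2*6=12, -7*3=-21 => row sum = -9
Total = -20 + -9 = -29

-29


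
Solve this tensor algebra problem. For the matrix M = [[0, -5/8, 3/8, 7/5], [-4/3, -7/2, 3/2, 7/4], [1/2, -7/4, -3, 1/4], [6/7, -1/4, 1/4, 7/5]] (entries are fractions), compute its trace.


The trace is the sum of diagonal entries.
Diagonal: M[1,1] = 0, M[2,2] = -7/2, M[3,3] = -3, M[4,4] = 7/5
Tr(M) = 0 + -7/2 + -3 + 7/5
Computing step by step:
After adding M[1,1]: 0
After adding M[2,2]: -7/2
After adding M[3,3]: -13/2
After adding M[4,4]: -51/10
Tr(M) = -51/10

-51/10


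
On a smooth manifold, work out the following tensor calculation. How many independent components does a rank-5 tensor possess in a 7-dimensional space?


The number of components of a rank-r tensor in d dimensions is d^r.
Here d = 7 and r = 5.
7^5 = 16807

16807


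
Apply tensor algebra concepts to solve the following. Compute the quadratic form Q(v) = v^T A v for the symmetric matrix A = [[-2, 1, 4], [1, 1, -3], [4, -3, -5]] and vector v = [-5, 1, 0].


First compute Av:
(Av)_1 = -2*-5 + 1*1 + 4*0 = 11
(Av)_2 = 1*-5 + 1*1 + -3*0 = -4
(Av)_3 = 4*-5 + -3*1 + -5*0 = -23
Av = [11, -4, -23]
Then v^T (Av) = -5*11 + 1*-4 + 0*-23
= -55 + -4 + 0 = -59

-59


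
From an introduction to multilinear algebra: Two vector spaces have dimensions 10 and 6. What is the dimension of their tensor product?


The dimension of a tensor product is the product of dimensions.
dim(V) = 10, dim(W) = 6
dim(V (x) W) = 10 * 6 = 60

60


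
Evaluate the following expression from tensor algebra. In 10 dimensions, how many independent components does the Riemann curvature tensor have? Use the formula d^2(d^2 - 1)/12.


The Riemann tensor in d dimensions has d^2(d^2 - 1)/12 independent components.
d = 10, so d^2 = 100
d^2 - 1 = 99
d^2(d^2 - 1) = 100 * 99 = 9900
Divide by 12: 9900 / 12 = 825

825


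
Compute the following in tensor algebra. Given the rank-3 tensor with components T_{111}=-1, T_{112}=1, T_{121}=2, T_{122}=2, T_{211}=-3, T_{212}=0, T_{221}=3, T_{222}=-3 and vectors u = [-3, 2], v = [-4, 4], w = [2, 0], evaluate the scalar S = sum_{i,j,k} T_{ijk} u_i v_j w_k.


S = sum over i,j,k of T_{ijk} u_i v_j w_k. Expanding all 8 terms:
T_{111}*u_1*v_1*w_1 = -1*-3*-4*2 = -24  (running total: -24)
T_{112}*u_1*v_1*w_2 = 1*-3*-4*0 = 0  (running total: -24)
T_{121}*u_1*v_2*w_1 = 2*-3*4*2 = -48  (running total: -72)
T_{122}*u_1*v_2*w_2 = 2*-3*4*0 = 0  (running total: -72)
T_{211}*u_2*v_1*w_1 = -3*2*-4*2 = 48  (running total: -24)
T_{212}*u_2*v_1*w_2 = 0*2*-4*0 = 0  (running total: -24)
T_{221}*u_2*v_2*w_1 = 3*2*4*2 = 48  (running total: 24)
T_{222}*u_2*v_2*w_2 = -3*2*4*0 = 0  (running total: 24)
S = 24

24


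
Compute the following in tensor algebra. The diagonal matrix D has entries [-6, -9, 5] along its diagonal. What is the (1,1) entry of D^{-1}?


For a diagonal matrix, the inverse has entries (D^{-1})_{ii} = 1/d_{ii}.
The diagonal entries are: d_{11} = -6, d_{22} = -9, d_{33} = 5
We need (D^{-1})_{11} = 1/d_{11} = 1/-6 = -1/6

-1/6


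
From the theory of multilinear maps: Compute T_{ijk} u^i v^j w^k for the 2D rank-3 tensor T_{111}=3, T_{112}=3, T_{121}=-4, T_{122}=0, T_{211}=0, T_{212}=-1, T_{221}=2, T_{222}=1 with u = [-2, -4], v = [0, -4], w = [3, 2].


S = sum over i,j,k of T_{ijk} u_i v_j w_k. Expanding all 8 terms:
T_{111}*u_1*v_1*w_1 = 3*-2*0*3 = 0  (running total: 0)
T_{112}*u_1*v_1*w_2 = 3*-2*0*2 = 0  (running total: 0)
T_{121}*u_1*v_2*w_1 = -4*-2*-4*3 = -96  (running total: -96)
T_{122}*u_1*v_2*w_2 = 0*-2*-4*2 = 0  (running total: -96)
T_{211}*u_2*v_1*w_1 = 0*-4*0*3 = 0  (running total: -96)
T_{212}*u_2*v_1*w_2 = -1*-4*0*2 = 0  (running total: -96)
T_{221}*u_2*v_2*w_1 = 2*-4*-4*3 = 96  (running total: 0)
T_{222}*u_2*v_2*w_2 = 1*-4*-4*2 = 32  (running total: 32)
S = 32

32


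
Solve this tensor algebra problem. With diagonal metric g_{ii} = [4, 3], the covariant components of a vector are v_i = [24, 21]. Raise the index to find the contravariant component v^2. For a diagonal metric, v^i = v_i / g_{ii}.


To raise an index with a diagonal metric: v^i = v_i / g_{ii}.
For index 2: v_2 = 21, g_{22} = 3
v^2 = 21 / 3 = 7

7


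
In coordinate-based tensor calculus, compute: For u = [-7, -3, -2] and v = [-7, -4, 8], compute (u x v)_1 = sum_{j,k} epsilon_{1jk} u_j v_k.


(u x v)_1 = sum_{j,k} epsilon_{1jk} u_j v_k. Only permutations of (1,2,3) contribute; the two non-zero terms are:
eps_{123} u_2 v_3 = 1 * -3 * 8 = -24
eps_{132} u_3 v_2 = -1 * -2 * -4 = -8
(u x v)_1 = -32

-32


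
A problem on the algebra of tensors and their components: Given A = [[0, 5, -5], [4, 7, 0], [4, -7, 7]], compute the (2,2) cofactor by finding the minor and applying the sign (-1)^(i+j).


To find cofactor C_{22}, delete row 2 and column 2.
The resulting 2x2 submatrix is: [[0, -5], [4, 7]]
Minor M_{22} = 0*7 - -5*4
  = 0 - -20 = 20
Sign = (-1)^(2+2) = (-1)^4 = 1
Cofactor C_{22} = 1 * 20 = 20

20


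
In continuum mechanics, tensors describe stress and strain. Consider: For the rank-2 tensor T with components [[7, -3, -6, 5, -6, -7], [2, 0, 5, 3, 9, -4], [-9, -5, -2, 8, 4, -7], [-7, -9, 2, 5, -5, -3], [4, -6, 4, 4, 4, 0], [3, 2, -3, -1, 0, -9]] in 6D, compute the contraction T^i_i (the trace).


The contraction (trace) of a rank-2 tensor is the sum of its diagonal elements.
Diagonal entries: A[1,1] = 7, A[2,2] = 0, A[3,3] = -2, A[4,4] = 5, A[5,5] = 4, A[6,6] = -9
Tr(A) = 7 + 0 + -2 + 5 + 4 + -9 = 5

5


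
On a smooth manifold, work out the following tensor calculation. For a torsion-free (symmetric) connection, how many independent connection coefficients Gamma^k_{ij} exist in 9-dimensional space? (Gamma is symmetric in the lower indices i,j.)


Christoffel symbols Gamma^k_{ij} are symmetric in i,j, so there are d * d(d+1)/2 independent symbols.
d = 9
d(d+1)/2 = 9 * 10 / 2 = 45
Total = 9 * 45 = 405

405


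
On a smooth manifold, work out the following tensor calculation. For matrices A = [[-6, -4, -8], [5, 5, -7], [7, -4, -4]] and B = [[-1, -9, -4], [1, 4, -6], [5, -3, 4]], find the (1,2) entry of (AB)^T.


(AB)^T_{ij} = (AB)_{ji} = sum_k A_{jk} B_{ki}.
For i=1, j=2 we need (AB)_{21}:
A_{21} * B_{11} = 5 * -1 = -5
A_{22} * B_{21} = 5 * 1 = 5
A_{23} * B_{31} = -7 * 5 = -35
Sum = -5 + 5 + -35 = -35

-35


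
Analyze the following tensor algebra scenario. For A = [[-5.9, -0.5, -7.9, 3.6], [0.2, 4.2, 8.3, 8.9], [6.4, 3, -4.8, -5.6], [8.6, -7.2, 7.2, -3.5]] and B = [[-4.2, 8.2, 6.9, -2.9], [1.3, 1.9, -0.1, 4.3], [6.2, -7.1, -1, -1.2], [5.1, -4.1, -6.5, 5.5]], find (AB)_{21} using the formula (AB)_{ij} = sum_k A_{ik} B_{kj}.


(AB)_{ij} = sum_k A_{ik} B_{kj}.
For i=2, j=1:
A_{21} * B_{11} = 0.2 * -4.2 = -0.84
A_{22} * B_{21} = 4.2 * 1.3 = 5.46
A_{23} * B_{31} = 8.3 * 6.2 = 51.46
A_{24} * B_{41} = 8.9 * 5.1 = 45.39
Sum = -0.84 + 5.46 + 51.46 + 45.39 = 101.47

101.47


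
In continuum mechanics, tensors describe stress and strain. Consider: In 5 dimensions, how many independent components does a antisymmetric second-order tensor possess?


A antisymmetric rank-2 tensor in d dimensions has d(d-1)/2 independent components.
d = 5
d(d-1)/2 = 5 * 4 / 2 = 20 / 2 = 10

10


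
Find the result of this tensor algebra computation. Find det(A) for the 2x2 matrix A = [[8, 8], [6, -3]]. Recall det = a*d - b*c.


For a 2x2 matrix [[a, b], [c, d]], det = a*d - b*c.
a = 8, b = 8, c = 6, d = -3
a*d = 8 * -3 = -24
b*c = 8 * 6 = 48
det = -24 - 48 = -72

-72


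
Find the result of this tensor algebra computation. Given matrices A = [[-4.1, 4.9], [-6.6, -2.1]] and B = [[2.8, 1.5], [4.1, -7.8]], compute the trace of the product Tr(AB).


Tr(AB) = sum_i (AB)_{ii} where (AB)_{ii} = sum_k A_{ik} B_{ki}.
(AB)_{11} = -4.1*2.8 + 4.9*4.1 = 8.61
(AB)_{22} = -6.6*1.5 + -2.1*-7.8 = 6.48
Tr(AB) = 8.61 + 6.48 = 15.09

15.09


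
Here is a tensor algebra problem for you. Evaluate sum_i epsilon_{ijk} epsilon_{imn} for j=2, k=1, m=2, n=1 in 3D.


Using the identity: epsilon_{ijk} epsilon_{imn} = delta_{jm} delta_{kn} - delta_{jn} delta_{km}.
delta_{22} = 1
delta_{11} = 1
delta_{21} = 0
delta_{12} = 0
Result = 1 * 1 - 0 * 0 = 1 - 0 = 1

1


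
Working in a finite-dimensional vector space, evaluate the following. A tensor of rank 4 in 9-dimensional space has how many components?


The number of components of a rank-r tensor in d dimensions is d^r.
Here d = 9 and r = 4.
9^4 = 6561

6561


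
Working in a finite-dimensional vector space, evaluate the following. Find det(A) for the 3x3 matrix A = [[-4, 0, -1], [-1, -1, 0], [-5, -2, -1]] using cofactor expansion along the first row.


Expanding along the first row, det(A) = a11*M_11 - a12*M_12 + a13*M_13, where M_1j is the (1,j) minor.
Minor M_11 = -1*-1 - 0*-2 = 1
Minor M_12 = -1*-1 - 0*-5 = 1
Minor M_13 = -1*-2 - -1*-5 = -3
det = -4*(1) - 0*(1) + -1*(-3)
    = -4 - 0 + 3
    = -1

-1


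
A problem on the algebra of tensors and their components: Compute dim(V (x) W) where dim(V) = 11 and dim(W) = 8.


The dimension of a tensor product is the product of dimensions.
dim(V) = 11, dim(W) = 8
dim(V (x) W) = 11 * 8 = 88

88


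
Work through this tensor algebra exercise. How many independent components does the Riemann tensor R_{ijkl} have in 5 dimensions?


The Riemann tensor in d dimensions has d^2(d^2 - 1)/12 independent components.
d = 5, so d^2 = 25
d^2 - 1 = 24
d^2(d^2 - 1) = 25 * 24 = 600
Divide by 12: 600 / 12 = 50

50


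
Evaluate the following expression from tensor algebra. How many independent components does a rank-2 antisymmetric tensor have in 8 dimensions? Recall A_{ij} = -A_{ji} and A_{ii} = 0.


An antisymmetric rank-2 tensor satisfies A_{ij} = -A_{ji}, so diagonal entries are zero.
The independent components are the upper-triangular entries: C(n, 2) = n(n-1)/2.
n = 8
C(8, 2) = 8 * 7 / 2 = 56 / 2 = 28

28


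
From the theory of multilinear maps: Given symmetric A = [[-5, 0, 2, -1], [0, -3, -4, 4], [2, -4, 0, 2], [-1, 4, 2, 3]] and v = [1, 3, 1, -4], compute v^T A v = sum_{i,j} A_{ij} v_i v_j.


First compute Av:
(Av)_1 = -5*1 + 0*3 + 2*1 + -1*-4 = 1
(Av)_2 = 0*1 + -3*3 + -4*1 + 4*-4 = -29
(Av)_3 = 2*1 + -4*3 + 0*1 + 2*-4 = -18
(Av)_4 = -1*1 + 4*3 + 2*1 + 3*-4 = 1
Av = [1, -29, -18, 1]
Then v^T (Av) = 1*1 + 3*-29 + 1*-18 + -4*1
= 1 + -87 + -18 + -4 = -108

-108


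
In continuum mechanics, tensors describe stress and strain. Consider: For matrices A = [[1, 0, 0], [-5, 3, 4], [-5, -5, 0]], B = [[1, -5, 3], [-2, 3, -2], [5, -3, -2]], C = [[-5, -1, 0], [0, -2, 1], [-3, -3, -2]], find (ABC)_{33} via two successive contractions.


(ABC)_{33} = sum_m (AB)_{3m} C_{m3}. First compute row 3 of AB.
(AB)_{31} = -5*1 + -5*-2 + 0*5 = 5
(AB)_{32} = -5*-5 + -5*3 + 0*-3 = 10
(AB)_{33} = -5*3 + -5*-2 + 0*-2 = -5
Now contract with column 3 of C:
(AB)_{31} * C_{13} = 5 * 0 = 0
(AB)_{32} * C_{23} = 10 * 1 = 10
(AB)_{33} * C_{33} = -5 * -2 = 10
(ABC)_{33} = 0 + 10 + 10 = 20

20


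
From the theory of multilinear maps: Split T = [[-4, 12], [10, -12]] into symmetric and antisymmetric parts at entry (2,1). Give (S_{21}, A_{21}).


T_{21} = 10
T_{12} = 12
S_{21} = (10 + 12)/2 = 22/2 = 11
A_{21} = (10 - 12)/2 = -2/2 = -1
Check: S + A = 11 + -1 = 10 = T_{21}.

(11, -1)


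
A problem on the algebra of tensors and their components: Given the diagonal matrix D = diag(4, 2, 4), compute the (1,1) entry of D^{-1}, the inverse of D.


For a diagonal matrix, the inverse has entries (D^{-1})_{ii} = 1/d_{ii}.
The diagonal entries are: d_{11} = 4, d_{22} = 2, d_{33} = 4
We need (D^{-1})_{11} = 1/d_{11} = 1/4 = 1/4

1/4


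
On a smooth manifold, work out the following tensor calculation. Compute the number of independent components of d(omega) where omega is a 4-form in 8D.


The exterior derivative of a p-form is a (p+1)-form.
Its number of independent components is C(n, p+1).
n = 8, p+1 = 5
C(8, 5) = 56

56


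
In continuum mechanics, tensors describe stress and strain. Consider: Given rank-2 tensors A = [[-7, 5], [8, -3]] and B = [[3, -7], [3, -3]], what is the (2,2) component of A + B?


Tensor addition is component-wise: (A + B)_{ij} = A_{ij} + B_{ij}.
A_{22} = -3
B_{22} = -3
(A + B)_{22} = -3 + -3 = -6

-6


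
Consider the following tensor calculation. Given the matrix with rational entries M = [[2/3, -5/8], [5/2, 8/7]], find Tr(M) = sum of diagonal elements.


The trace is the sum of diagonal entries.
Diagonal: M[1,1] = 2/3, M[2,2] = 8/7
Tr(M) = 2/3 + 8/7
Computing step by step:
After adding M[1,1]: 2/3
After adding M[2,2]: 38/21
Tr(M) = 38/21

38/21


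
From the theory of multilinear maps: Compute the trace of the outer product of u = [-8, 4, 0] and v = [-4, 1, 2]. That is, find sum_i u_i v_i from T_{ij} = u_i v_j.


The outer product gives T_{ij} = u_i v_j.
The trace (contraction) is Tr(T) = sum_i T_{ii} = sum_i u_i v_i.
Diagonal entries:
T_{11} = u_1 * v_1 = -8 * -4 = 32
T_{22} = u_2 * v_2 = 4 * 1 = 4
T_{33} = u_3 * v_3 = 0 * 2 = 0
Tr(T) = 32 + 4 + 0 = 36

36


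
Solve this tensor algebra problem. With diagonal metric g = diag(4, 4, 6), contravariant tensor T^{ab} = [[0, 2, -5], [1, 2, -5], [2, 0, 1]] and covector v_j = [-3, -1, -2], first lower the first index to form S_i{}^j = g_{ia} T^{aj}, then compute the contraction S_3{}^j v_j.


Step 1: lower the first index. For a diagonal metric, g_{ia} T^{aj} = g_{ii} T^{ij} (no sum on i).
g_{33} = 6
S_3{}^1 = 6 * T^{31} = 6 * 2 = 12
S_3{}^2 = 6 * T^{32} = 6 * 0 = 0
S_3{}^3 = 6 * T^{33} = 6 * 1 = 6
Step 2: contract S_3{}^j with v_j.
S_3{}^1 * v_1 = 12 * -3 = -36
S_3{}^2 * v_2 = 0 * -1 = 0
S_3{}^3 * v_3 = 6 * -2 = -12
Result = -36 + 0 + -12 = -48

-48


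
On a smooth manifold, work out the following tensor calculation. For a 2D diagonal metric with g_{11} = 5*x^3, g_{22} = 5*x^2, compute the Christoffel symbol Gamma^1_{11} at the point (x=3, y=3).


For a diagonal metric, Gamma^k_{ij} = (1/2) g^{kk} (dg_{ik}/dx_j + dg_{jk}/dx_i - dg_{ij}/dx_k).
The metric is diagonal, so g_{ab} = 0 for a != b.
At the given point: g_{11} = 135, g_{22} = 45
g^{11} = 1/135
dg_{11}/dx_1 = dg_{11}/dx_1 = 135
dg_{11}/dx_1 = dg_{11}/dx_1 = 135
dg_{11}/dx_1 = dg_{11}/dx_1 = 135
Numerator = 135 + 135 - 135 = 135
Gamma^1_{11} = 135 / (2 * 135) = 1/2

1/2


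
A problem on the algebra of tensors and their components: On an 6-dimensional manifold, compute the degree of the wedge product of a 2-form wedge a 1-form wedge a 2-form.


The degree of a wedge product is the sum of the degrees of the individual forms.
Degrees: 2, 1, 2
Total degree = 2 + 1 + 2 = 5

5


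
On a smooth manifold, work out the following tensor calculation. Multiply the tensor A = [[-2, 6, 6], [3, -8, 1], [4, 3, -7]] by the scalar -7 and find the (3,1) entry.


Scalar multiplication: (cA)_{ij} = c * A_{ij}.
c = -7
A_{31} = 4
(cA)_{31} = -7 * 4 = -28

-28


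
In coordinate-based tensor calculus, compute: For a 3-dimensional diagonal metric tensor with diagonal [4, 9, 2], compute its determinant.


For a diagonal metric, the determinant is the product of diagonal entries.
Diagonal entries: 4, 9, 2
det(g) = 4 * 9 * 2 = 72

72


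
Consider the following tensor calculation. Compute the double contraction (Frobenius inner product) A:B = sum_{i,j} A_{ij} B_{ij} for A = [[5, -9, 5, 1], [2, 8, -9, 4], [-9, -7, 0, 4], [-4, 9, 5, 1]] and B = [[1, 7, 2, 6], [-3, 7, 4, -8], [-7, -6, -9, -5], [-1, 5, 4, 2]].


A:B = sum over all i,j of A_{ij} * B_{ij}.
Row 1: 5*1=5, -9*7=-63, 5*2=10, 1*6=6 => row sum = -42
Row 2: 2*-3=-6, 8*7=56, -9*4=-36, 4*-8=-32 => row sum = -18
Row 3: -9*-7=63, -7*-6=42, 0*-9=0, 4*-5=-20 => row sum = 85
Row 4: -4*-1=4, 9*5=45, 5*4=20, 1*2=2 => row sum = 71
Total = -42 + -18 + 85 + 71 = 96

96


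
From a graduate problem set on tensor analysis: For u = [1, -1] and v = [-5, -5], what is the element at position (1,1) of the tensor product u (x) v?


The outer product entry T_{ij} = u_i * v_j.
We need i=1, j=1.
u_1 = 1, v_1 = -5
T_{1,1} = 1 * -5 = -5

-5


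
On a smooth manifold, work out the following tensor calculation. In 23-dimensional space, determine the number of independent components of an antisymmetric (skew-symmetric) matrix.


An antisymmetric rank-2 tensor satisfies A_{ij} = -A_{ji}, so diagonal entries are zero.
The independent components are the upper-triangular entries: C(n, 2) = n(n-1)/2.
n = 23
C(23, 2) = 23 * 22 / 2 = 506 / 2 = 253

253


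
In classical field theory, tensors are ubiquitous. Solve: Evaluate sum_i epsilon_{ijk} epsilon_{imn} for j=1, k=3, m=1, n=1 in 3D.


Using the identity: epsilon_{ijk} epsilon_{imn} = delta_{jm} delta_{kn} - delta_{jn} delta_{km}.
delta_{11} = 1
delta_{31} = 0
delta_{11} = 1
delta_{31} = 0
Result = 1 * 0 - 1 * 0 = 0 - 0 = 0

0


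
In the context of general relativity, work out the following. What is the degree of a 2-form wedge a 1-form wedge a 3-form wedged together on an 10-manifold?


The degree of a wedge product is the sum of the degrees of the individual forms.
Degrees: 2, 1, 3
Total degree = 2 + 1 + 3 = 6

6


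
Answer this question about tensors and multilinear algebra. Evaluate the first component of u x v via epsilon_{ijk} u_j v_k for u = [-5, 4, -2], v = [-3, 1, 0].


(u x v)_1 = sum_{j,k} epsilon_{1jk} u_j v_k. Only permutations of (1,2,3) contribute; the two non-zero terms are:
eps_{123} u_2 v_3 = 1 * 4 * 0 = 0
eps_{132} u_3 v_2 = -1 * -2 * 1 = 2
(u x v)_1 = 2

2


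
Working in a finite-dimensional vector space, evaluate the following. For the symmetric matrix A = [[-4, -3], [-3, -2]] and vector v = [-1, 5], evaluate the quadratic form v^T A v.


First compute Av:
(Av)_1 = -4*-1 + -3*5 = -11
(Av)_2 = -3*-1 + -2*5 = -7
Av = [-11, -7]
Then v^T (Av) = -1*-11 + 5*-7
= 11 + -35 = -24

-24


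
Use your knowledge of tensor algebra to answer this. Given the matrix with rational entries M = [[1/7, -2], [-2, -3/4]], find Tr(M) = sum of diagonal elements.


The trace is the sum of diagonal entries.
Diagonal: M[1,1] = 1/7, M[2,2] = -3/4
Tr(M) = 1/7 + -3/4
Computing step by step:
After adding M[1,1]: 1/7
After adding M[2,2]: -17/28
Tr(M) = -17/28

-17/28


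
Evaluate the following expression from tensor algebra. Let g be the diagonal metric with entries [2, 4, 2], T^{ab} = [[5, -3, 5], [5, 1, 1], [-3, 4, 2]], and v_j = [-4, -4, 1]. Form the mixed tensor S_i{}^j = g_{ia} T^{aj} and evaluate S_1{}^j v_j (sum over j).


Step 1: lower the first index. For a diagonal metric, g_{ia} T^{aj} = g_{ii} T^{ij} (no sum on i).
g_{11} = 2
S_1{}^1 = 2 * T^{11} = 2 * 5 = 10
S_1{}^2 = 2 * T^{12} = 2 * -3 = -6
S_1{}^3 = 2 * T^{13} = 2 * 5 = 10
Step 2: contract S_1{}^j with v_j.
S_1{}^1 * v_1 = 10 * -4 = -40
S_1{}^2 * v_2 = -6 * -4 = 24
S_1{}^3 * v_3 = 10 * 1 = 10
Result = -40 + 24 + 10 = -6

-6


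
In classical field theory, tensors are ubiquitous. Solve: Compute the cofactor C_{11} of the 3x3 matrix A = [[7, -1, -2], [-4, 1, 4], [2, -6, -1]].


To find cofactor C_{11}, delete row 1 and column 1.
The resulting 2x2 submatrix is: [[1, 4], [-6, -1]]
Minor M_{11} = 1*-1 - 4*-6
  = -1 - -24 = 23
Sign = (-1)^(1+1) = (-1)^2 = 1
Cofactor C_{11} = 1 * 23 = 23

23


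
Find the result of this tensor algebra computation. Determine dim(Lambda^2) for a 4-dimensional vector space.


The dimension of the space of p-forms on an n-dimensional space is C(n, p).
n = 4, p = 2
C(4, 2) = 4! / (2! * 2!) = 6

6


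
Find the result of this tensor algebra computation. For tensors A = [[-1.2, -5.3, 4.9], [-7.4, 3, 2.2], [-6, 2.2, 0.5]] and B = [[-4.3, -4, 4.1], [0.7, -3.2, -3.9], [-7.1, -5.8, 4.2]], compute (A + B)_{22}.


Tensor addition is component-wise: (A + B)_{ij} = A_{ij} + B_{ij}.
A_{22} = 3
B_{22} = -3.2
(A + B)_{22} = 3 + -3.2 = -0.2

-0.2


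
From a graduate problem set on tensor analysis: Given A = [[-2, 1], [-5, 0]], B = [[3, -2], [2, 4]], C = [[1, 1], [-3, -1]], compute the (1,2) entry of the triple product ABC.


(ABC)_{12} = sum_m (AB)_{1m} C_{m2}. First compute row 1 of AB.
(AB)_{11} = -2*3 + 1*2 = -4
(AB)_{12} = -2*-2 + 1*4 = 8
Now contract with column 2 of C:
(AB)_{11} * C_{12} = -4 * 1 = -4
(AB)_{12} * C_{22} = 8 * -1 = -8
(ABC)_{12} = -4 + -8 = -12

-12


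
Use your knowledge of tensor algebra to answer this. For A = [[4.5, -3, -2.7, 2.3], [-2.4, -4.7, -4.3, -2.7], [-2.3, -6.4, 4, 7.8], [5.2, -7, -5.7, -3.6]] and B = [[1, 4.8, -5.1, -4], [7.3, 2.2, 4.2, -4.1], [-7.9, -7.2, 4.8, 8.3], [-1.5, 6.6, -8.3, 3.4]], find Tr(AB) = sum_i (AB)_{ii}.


Tr(AB) = sum_i (AB)_{ii} where (AB)_{ii} = sum_k A_{ik} B_{ki}.
(AB)_{11} = 4.5*1 + -3*7.3 + -2.7*-7.9 + 2.3*-1.5 = 0.48
(AB)_{22} = -2.4*4.8 + -4.7*2.2 + -4.3*-7.2 + -2.7*6.6 = -8.72
(AB)_{33} = -2.3*-5.1 + -6.4*4.2 + 4*4.8 + 7.8*-8.3 = -60.69
(AB)_{44} = 5.2*-4 + -7*-4.1 + -5.7*8.3 + -3.6*3.4 = -51.65
Tr(AB) = 0.48 + -8.72 + -60.69 + -51.65 = -120.58

-120.58


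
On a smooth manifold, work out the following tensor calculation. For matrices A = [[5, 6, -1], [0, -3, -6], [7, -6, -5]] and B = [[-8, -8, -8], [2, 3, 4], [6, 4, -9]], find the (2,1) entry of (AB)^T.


(AB)^T_{ij} = (AB)_{ji} = sum_k A_{jk} B_{ki}.
For i=2, j=1 we need (AB)_{12}:
A_{11} * B_{12} = 5 * -8 = -40
A_{12} * B_{22} = 6 * 3 = 18
A_{13} * B_{32} = -1 * 4 = -4
Sum = -40 + 18 + -4 = -26

-26


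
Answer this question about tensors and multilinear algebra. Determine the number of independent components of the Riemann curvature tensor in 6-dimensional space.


The Riemann tensor in d dimensions has d^2(d^2 - 1)/12 independent components.
d = 6, so d^2 = 36
d^2 - 1 = 35
d^2(d^2 - 1) = 36 * 35 = 1260
Divide by 12: 1260 / 12 = 105

105


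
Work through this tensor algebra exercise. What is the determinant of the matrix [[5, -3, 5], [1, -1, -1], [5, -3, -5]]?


Expanding along the first row, det(A) = a11*M_11 - a12*M_12 + a13*M_13, where M_1j is the (1,j) minor.
Minor M_11 = -1*-5 - -1*-3 = 2
Minor M_12 = 1*-5 - -1*5 = 0
Minor M_13 = 1*-3 - -1*5 = 2
det = 5*(2) - -3*(0) + 5*(2)
    = 10 - 0 + 10
    = 20

20


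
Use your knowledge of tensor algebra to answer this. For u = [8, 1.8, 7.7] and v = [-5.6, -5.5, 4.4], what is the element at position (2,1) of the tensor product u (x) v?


The outer product entry T_{ij} = u_i * v_j.
We need i=2, j=1.
u_2 = 1.8, v_1 = -5.6
T_{2,1} = 1.8 * -5.6 = -10.08

-10.08


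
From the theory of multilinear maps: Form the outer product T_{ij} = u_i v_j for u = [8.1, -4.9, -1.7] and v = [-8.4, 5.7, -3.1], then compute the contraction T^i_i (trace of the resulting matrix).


The outer product gives T_{ij} = u_i v_j.
The trace (contraction) is Tr(T) = sum_i T_{ii} = sum_i u_i v_i.
Diagonal entries:
T_{11} = u_1 * v_1 = 8.1 * -8.4 = -68.04
T_{22} = u_2 * v_2 = -4.9 * 5.7 = -27.93
T_{33} = u_3 * v_3 = -1.7 * -3.1 = 5.27
Tr(T) = -68.04 + -27.93 + 5.27 = -90.7

-90.7


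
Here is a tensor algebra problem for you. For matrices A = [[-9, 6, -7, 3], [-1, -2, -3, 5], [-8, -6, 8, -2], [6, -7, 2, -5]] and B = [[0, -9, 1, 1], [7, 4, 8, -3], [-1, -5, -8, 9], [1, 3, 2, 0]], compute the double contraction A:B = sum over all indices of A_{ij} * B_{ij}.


A:B = sum over all i,j of A_{ij} * B_{ij}.
Row 1: -9*0=0, 6*-9=-54, -7*1=-7, 3*1=3 => row sum = -58
Row 2: -1*7=-7, -2*4=-8, -3*8=-24, 5*-3=-15 => row sum = -54
Row 3: -8*-1=8, -6*-5=30, 8*-8=-64, -2*9=-18 => row sum = -44
Row 4: 6*1=6, -7*3=-21, 2*2=4, -5*0=0 => row sum = -11
Total = -58 + -54 + -44 + -11 = -167

-167


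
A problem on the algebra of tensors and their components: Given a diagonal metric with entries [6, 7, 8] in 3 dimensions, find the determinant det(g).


For a diagonal metric, the determinant is the product of diagonal entries.
Diagonal entries: 6, 7, 8
det(g) = 6 * 7 * 8 = 336

336


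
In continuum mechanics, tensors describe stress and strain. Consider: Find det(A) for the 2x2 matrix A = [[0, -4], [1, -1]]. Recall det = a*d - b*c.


For a 2x2 matrix [[a, b], [c, d]], det = a*d - b*c.
a = 0, b = -4, c = 1, d = -1
a*d = 0 * -1 = 0
b*c = -4 * 1 = -4
det = 0 - -4 = 4

4


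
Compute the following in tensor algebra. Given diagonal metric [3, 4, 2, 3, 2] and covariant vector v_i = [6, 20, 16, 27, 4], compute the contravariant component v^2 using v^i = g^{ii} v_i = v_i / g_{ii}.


To raise an index with a diagonal metric: v^i = v_i / g_{ii}.
For index 2: v_2 = 20, g_{22} = 4
v^2 = 20 / 4 = 5

5


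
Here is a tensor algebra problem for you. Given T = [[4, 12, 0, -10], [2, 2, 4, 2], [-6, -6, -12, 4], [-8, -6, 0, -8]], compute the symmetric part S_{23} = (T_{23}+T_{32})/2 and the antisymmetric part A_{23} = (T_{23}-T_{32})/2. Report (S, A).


T_{23} = 4
T_{32} = -6
S_{23} = (4 + -6)/2 = -2/2 = -1
A_{23} = (4 - -6)/2 = 10/2 = 5
Check: S + A = -1 + 5 = 4 = T_{23}.

(-1, 5)


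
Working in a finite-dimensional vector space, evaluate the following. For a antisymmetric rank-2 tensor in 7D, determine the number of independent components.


A antisymmetric rank-2 tensor in d dimensions has d(d-1)/2 independent components.
d = 7
d(d-1)/2 = 7 * 6 / 2 = 42 / 2 = 21

21


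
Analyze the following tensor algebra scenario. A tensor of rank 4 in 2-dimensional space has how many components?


The number of components of a rank-r tensor in d dimensions is d^r.
Here d = 2 and r = 4.
2^4 = 16

16


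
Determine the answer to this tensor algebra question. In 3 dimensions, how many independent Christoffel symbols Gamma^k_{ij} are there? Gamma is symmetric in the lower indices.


Christoffel symbols Gamma^k_{ij} are symmetric in i,j, so there are d * d(d+1)/2 independent symbols.
d = 3
d(d+1)/2 = 3 * 4 / 2 = 6
Total = 3 * 6 = 18

18


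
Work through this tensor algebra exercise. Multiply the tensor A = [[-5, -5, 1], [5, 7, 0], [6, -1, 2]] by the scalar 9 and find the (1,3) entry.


Scalar multiplication: (cA)_{ij} = c * A_{ij}.
c = 9
A_{13} = 1
(cA)_{13} = 9 * 1 = 9

9


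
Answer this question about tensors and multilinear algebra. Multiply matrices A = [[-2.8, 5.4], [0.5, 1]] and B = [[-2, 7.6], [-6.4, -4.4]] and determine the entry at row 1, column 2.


(AB)_{ij} = sum_k A_{ik} B_{kj}.
For i=1, j=2:
A_{11} * B_{12} = -2.8 * 7.6 = -21.28
A_{12} * B_{22} = 5.4 * -4.4 = -23.76
Sum = -21.28 + -23.76 = -45.04

-45.04


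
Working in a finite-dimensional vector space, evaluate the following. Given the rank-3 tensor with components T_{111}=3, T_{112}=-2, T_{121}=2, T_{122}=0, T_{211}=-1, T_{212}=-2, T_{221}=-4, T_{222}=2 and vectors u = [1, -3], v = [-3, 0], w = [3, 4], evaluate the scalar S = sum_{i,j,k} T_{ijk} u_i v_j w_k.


S = sum over i,j,k of T_{ijk} u_i v_j w_k. Expanding all 8 terms:
T_{111}*u_1*v_1*w_1 = 3*1*-3*3 = -27  (running total: -27)
T_{112}*u_1*v_1*w_2 = -2*1*-3*4 = 24  (running total: -3)
T_{121}*u_1*v_2*w_1 = 2*1*0*3 = 0  (running total: -3)
T_{122}*u_1*v_2*w_2 = 0*1*0*4 = 0  (running total: -3)
T_{211}*u_2*v_1*w_1 = -1*-3*-3*3 = -27  (running total: -30)
T_{212}*u_2*v_1*w_2 = -2*-3*-3*4 = -72  (running total: -102)
T_{221}*u_2*v_2*w_1 = -4*-3*0*3 = 0  (running total: -102)
T_{222}*u_2*v_2*w_2 = 2*-3*0*4 = 0  (running total: -102)
S = -102

-102


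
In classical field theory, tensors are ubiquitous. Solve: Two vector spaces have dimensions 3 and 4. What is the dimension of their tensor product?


The dimension of a tensor product is the product of dimensions.
dim(V) = 3, dim(W) = 4
dim(V (x) W) = 3 * 4 = 12

12


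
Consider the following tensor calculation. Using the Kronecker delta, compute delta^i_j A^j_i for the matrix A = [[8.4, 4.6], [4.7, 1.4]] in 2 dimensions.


The contraction (trace) of a rank-2 tensor is the sum of its diagonal elements.
Diagonal entries: A[1,1] = 8.4, A[2,2] = 1.4
Tr(A) = 8.4 + 1.4 = 9.8

9.8


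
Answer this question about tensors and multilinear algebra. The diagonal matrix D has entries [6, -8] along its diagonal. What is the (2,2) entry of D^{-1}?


For a diagonal matrix, the inverse has entries (D^{-1})_{ii} = 1/d_{ii}.
The diagonal entries are: d_{11} = 6, d_{22} = -8
We need (D^{-1})_{22} = 1/d_{22} = 1/-8 = -1/8

-1/8


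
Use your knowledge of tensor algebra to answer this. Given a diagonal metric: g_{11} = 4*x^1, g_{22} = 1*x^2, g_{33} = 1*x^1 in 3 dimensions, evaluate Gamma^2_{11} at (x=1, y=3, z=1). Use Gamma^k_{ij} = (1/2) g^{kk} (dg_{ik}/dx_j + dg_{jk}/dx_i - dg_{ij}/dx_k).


For a diagonal metric, Gamma^k_{ij} = (1/2) g^{kk} (dg_{ik}/dx_j + dg_{jk}/dx_i - dg_{ij}/dx_k).
The metric is diagonal, so g_{ab} = 0 for a != b.
At the given point: g_{11} = 4, g_{22} = 1, g_{33} = 1
g^{22} = 1/1
dg_{12}/dx_1 = 0 (off-diagonal)
dg_{12}/dx_1 = 0 (off-diagonal)
dg_{11}/dx_2 = dg_{11}/dx_2 = 0
Numerator = 0 + 0 - 0 = 0
Gamma^2_{11} = 0 / (2 * 1) = 0

0


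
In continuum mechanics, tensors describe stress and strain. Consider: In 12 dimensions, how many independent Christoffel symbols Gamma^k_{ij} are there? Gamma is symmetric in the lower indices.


Christoffel symbols Gamma^k_{ij} are symmetric in i,j, so there are d * d(d+1)/2 independent symbols.
d = 12
d(d+1)/2 = 12 * 13 / 2 = 78
Total = 12 * 78 = 936

936


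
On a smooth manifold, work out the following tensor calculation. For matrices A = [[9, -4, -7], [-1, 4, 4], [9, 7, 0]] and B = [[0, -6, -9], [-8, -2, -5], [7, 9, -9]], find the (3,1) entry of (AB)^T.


(AB)^T_{ij} = (AB)_{ji} = sum_k A_{jk} B_{ki}.
For i=3, j=1 we need (AB)_{13}:
A_{11} * B_{13} = 9 * -9 = -81
A_{12} * B_{23} = -4 * -5 = 20
A_{13} * B_{33} = -7 * -9 = 63
Sum = -81 + 20 + 63 = 2

2


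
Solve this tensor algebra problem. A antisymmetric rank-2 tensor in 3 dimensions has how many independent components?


A antisymmetric rank-2 tensor in d dimensions has d(d-1)/2 independent components.
d = 3
d(d-1)/2 = 3 * 2 / 2 = 6 / 2 = 3

3


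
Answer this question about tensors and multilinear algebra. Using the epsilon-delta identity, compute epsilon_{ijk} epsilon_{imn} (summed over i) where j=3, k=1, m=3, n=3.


Using the identity: epsilon_{ijk} epsilon_{imn} = delta_{jm} delta_{kn} - delta_{jn} delta_{km}.
delta_{33} = 1
delta_{13} = 0
delta_{33} = 1
delta_{13} = 0
Result = 1 * 0 - 1 * 0 = 0 - 0 = 0

0


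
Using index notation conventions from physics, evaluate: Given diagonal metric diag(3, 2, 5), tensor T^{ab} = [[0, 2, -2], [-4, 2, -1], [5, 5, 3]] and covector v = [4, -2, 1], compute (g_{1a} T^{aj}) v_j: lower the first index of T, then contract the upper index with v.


Step 1: lower the first index. For a diagonal metric, g_{ia} T^{aj} = g_{ii} T^{ij} (no sum on i).
g_{11} = 3
S_1{}^1 = 3 * T^{11} = 3 * 0 = 0
S_1{}^2 = 3 * T^{12} = 3 * 2 = 6
S_1{}^3 = 3 * T^{13} = 3 * -2 = -6
Step 2: contract S_1{}^j with v_j.
S_1{}^1 * v_1 = 0 * 4 = 0
S_1{}^2 * v_2 = 6 * -2 = -12
S_1{}^3 * v_3 = -6 * 1 = -6
Result = 0 + -12 + -6 = -18

-18
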